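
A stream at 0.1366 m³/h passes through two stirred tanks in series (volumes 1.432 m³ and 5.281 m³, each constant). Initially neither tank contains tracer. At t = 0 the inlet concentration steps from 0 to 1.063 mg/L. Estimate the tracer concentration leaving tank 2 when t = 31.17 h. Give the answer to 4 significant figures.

0.4320 mg/L

Time constants: τᵢ = Vᵢ/Q for each well-mixed tank.
τ₁ = 1.432/0.1366 = 10.4832 h; τ₂ = 5.281/0.1366 = 38.6603 h.
Tank 1: C₁ = C_in(1 − e^(−t/τ₁)). Tank 2 (τ₁ ≠ τ₂): C₂ = C_in[1 − (τ₁ e^(−t/τ₁) − τ₂ e^(−t/τ₂))/(τ₁ − τ₂)].
At t = 31.17: e^(−t/τ₁) = 0.0511323, e^(−t/τ₂) = 0.446528.
C₂ = 1.063·[1 − (10.4832·0.0511323 − 38.6603·0.446528)/(-28.1772)] = 1.063·0.406367 = 0.431968 mg/L.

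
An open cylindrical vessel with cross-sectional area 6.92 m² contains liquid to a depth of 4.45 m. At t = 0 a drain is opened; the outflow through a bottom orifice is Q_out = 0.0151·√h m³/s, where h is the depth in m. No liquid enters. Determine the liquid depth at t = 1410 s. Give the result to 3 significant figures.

Mass balance (ρ constant): A dh/dt = −0.0151 √h.
∫ h^(−1/2) dh = −(0.0151/A) ∫ dt, giving 2√h = 2√h₀ − (0.0151/A) t.
√h = √4.45 − 0.0151·1410/(2·6.92) = 2.1095 − 1.5384 = 0.57114.
h = 0.57114² = 0.32620 m.

0.326 m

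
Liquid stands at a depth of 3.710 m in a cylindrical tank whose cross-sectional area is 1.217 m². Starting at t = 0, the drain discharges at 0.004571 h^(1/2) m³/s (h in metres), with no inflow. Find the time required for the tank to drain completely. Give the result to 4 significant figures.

1026 s

A dh/dt = −Q_out = −0.004571 √h.
∫ h^(−1/2) dh = −(0.004571/A) ∫ dt, giving 2√h = 2√h₀ − (0.004571/A) t.
Tank is empty when √h = 0: t_empty = 2A√h₀/0.004571.
t_empty = 2·1.217·√3.710/0.004571 = 2.43400·1.92614/0.004571 = 1025.64 s.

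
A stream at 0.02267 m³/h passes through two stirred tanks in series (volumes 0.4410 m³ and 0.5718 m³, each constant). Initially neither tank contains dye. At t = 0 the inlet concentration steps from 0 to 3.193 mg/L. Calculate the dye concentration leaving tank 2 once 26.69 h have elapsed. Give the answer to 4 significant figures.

Time constants: τᵢ = Vᵢ/Q for each well-mixed tank.
τ₁ = 0.4410/0.02267 = 19.4530 h; τ₂ = 0.5718/0.02267 = 25.2228 h.
Solving the cascade with C₁(0)=C₂(0)=0 gives C₂(t) = C_in[1 − (τ₁ e^(−t/τ₁) − τ₂ e^(−t/τ₂))/(τ₁ − τ₂)].
At t = 26.69: e^(−t/τ₁) = 0.253593, e^(−t/τ₂) = 0.347090.
C₂ = 3.193·[1 − (19.4530·0.253593 − 25.2228·0.347090)/(-5.76974)] = 3.193·0.337680 = 1.07821 mg/L.

1.078 mg/L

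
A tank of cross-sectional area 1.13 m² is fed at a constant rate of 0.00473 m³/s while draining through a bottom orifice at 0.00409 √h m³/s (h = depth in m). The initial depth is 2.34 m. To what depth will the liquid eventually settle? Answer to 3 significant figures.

Level balance: A dh/dt = 0.00473 − 0.00409 √h. Setting dh/dt = 0:
Q_in = 0.00409 √h_ss ⇒ √h_ss = 0.00473/0.00409 = 1.1565.
h_ss = 1.1565² = 1.3374 m. (Since h₀ = 2.34 m > h_ss, the level will fall toward this value.)

1.34 m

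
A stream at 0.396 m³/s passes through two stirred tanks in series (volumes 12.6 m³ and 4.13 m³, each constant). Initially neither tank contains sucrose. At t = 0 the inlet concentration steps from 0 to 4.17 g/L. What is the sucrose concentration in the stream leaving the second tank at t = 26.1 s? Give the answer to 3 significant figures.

Each tank obeys Vᵢ dCᵢ/dt = Q(Cᵢ₋₁ − Cᵢ), so τᵢ = Vᵢ/Q.
τ₁ = 12.6/0.396 = 31.818 s; τ₂ = 4.13/0.396 = 10.429 s.
Tank 1: C₁ = C_in(1 − e^(−t/τ₁)). Tank 2 (τ₁ ≠ τ₂): C₂ = C_in[1 − (τ₁ e^(−t/τ₁) − τ₂ e^(−t/τ₂))/(τ₁ − τ₂)].
At t = 26.1: e^(−t/τ₁) = 0.44031, e^(−t/τ₂) = 0.081875.
C₂ = 4.17·[1 − (31.818·0.44031 − 10.429·0.081875)/(21.389)] = 4.17·0.38492 = 1.6051 g/L.

1.61 g/L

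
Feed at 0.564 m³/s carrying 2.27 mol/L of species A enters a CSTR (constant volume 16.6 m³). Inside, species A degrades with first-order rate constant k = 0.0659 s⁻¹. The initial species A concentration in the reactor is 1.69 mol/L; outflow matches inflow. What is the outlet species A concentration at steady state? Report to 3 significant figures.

0.772 mol/L

V dC/dt = Q(C_in − C) − k V C.
At steady state: 0 = Q C_in − (Q + kV) C_ss, so C_ss = Q C_in/(Q + kV).
C_ss = 0.564·2.27/(0.564 + 0.0659·16.6) = 1.2803/1.6579 = 0.77221 mol/L.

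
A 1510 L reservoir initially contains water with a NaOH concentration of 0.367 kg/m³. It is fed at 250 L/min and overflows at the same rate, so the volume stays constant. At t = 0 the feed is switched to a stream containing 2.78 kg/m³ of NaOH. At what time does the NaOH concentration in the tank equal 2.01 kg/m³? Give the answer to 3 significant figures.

Unsteady species balance (constant V, well mixed): V dC/dt = Q(C_in − C), so τ = V/Q = 6.0400 min.
C(t) = C_in + (C₀ − C_in) e^(−t/τ). Set C = 2.01 and solve for t:
e^(−t/τ) = (C − C_in)/(C₀ − C_in) = (2.01 − 2.78)/(0.367 − 2.78) = 0.31910
t = −τ ln(…) = 6.0400 × 1.1422 = 6.8991 min.

6.90 min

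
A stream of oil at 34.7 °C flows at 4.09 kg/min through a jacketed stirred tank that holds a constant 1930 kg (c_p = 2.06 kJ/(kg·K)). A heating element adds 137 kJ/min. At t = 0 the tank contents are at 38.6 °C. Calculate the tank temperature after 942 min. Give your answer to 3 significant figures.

M c_p dT/dt = ṁ c_p (T_in − T) + Q̇.
τ = M/ṁ = 471.88 min; T_ss = T_in + Q̇/(ṁ c_p) = 34.7 + 137/(4.09·2.06) = 50.960 °C.
Integrating: T(t) = T_ss + (T₀ − T_ss) e^(−t/τ).
T(942) = 50.960 + (-12.360)·e^(−942/471.88) = 50.960 + (-12.360)·0.13584 = 49.281 °C.

49.3 °C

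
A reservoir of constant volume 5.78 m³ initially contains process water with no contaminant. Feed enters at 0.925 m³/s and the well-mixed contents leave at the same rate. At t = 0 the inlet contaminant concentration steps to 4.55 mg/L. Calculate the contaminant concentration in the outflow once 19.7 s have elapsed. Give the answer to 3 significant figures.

4.36 mg/L

Mass balance on the solute (V constant): V dC/dt = Q(C_in − C).
So dC/dt = (C_in − C)/τ with τ = V/Q = 5.78/0.925 = 6.2486 s.
C approaches C_in exponentially: C(t) = C_in + (C₀ − C_in) e^(−t/τ).
C(19.7) = 4.55 + (0 − 4.55)·e^(−19.7/6.2486) = 4.55 + (-4.5500)·0.042737 = 4.3555 mg/L.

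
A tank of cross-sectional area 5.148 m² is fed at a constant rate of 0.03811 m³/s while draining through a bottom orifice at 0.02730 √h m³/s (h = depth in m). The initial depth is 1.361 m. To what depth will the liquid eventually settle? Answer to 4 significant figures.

Unsteady balance on liquid volume: A dh/dt = Q_in − 0.02730 √h. At steady state dh/dt = 0:
Q_in = 0.02730 √h_ss ⇒ √h_ss = 0.03811/0.02730 = 1.39597.
h_ss = 1.39597² = 1.94873 m. (Since h₀ = 1.361 m < h_ss, the level will rise toward this value.)

1.949 m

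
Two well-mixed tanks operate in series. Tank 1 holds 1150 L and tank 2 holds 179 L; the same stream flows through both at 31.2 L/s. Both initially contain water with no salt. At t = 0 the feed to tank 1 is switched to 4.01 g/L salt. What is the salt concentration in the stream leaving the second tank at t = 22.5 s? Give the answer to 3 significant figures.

1.45 g/L

Each tank obeys Vᵢ dCᵢ/dt = Q(Cᵢ₋₁ − Cᵢ), so τᵢ = Vᵢ/Q.
τ₁ = 1150/31.2 = 36.859 s; τ₂ = 179/31.2 = 5.7372 s.
Tank 1: C₁ = C_in(1 − e^(−t/τ₁)). Tank 2 (τ₁ ≠ τ₂): C₂ = C_in[1 − (τ₁ e^(−t/τ₁) − τ₂ e^(−t/τ₂))/(τ₁ − τ₂)].
At t = 22.5: e^(−t/τ₁) = 0.54311, e^(−t/τ₂) = 0.019806.
C₂ = 4.01·[1 − (36.859·0.54311 − 5.7372·0.019806)/(31.122)] = 4.01·0.36042 = 1.4453 g/L.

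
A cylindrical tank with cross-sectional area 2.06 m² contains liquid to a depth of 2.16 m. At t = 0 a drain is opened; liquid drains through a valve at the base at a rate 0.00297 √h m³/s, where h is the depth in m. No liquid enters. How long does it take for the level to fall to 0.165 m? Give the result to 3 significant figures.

With no inflow, A dh/dt = −0.00297 √h.
∫ h^(−1/2) dh = −(0.00297/A) ∫ dt, giving 2√h = 2√h₀ − (0.00297/A) t.
t = 2A(√h₀ − √h)/0.00297 = 2·2.06·(√2.16 − √0.165)/0.00297
  = 4.1200 × (1.4697 − 0.40620) / 0.00297 = 1475.3 s.

1480 s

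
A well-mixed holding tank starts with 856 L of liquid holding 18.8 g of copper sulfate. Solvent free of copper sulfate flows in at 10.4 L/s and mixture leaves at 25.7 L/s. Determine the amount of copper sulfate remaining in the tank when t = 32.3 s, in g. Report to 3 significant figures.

Total volume: dV/dt = Q_in − Q_out = -15.300 L/s, so V(t) = 856 − 15.300 t and V(32.3) = 361.81 L.
Species balance (pure solvent in): dm/dt = −Q_out · m/V(t).
Separate: dm/m = −Q_out dt/V(t) ⇒ ln(m/m₀) = −(Q_out/(Q_in−Q_out)) ln(V/V₀).
m = m₀ (V₀/V)^(Q_out/(Q_in−Q_out)) = 18.8 × (856/361.81)^(-1.6797) = 4.4253 g.

4.43 g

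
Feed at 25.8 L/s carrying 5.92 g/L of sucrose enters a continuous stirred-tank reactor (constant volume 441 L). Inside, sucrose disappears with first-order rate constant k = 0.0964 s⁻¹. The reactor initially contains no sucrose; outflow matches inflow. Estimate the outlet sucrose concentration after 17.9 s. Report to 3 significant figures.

Species balance: V dC/dt = Q C_in − Q C − k V C.
dC/dt = (Q/V) C_in − (Q/V + k) C; effective rate a = Q/V + k = 0.058503 + 0.0964 = 0.15490 s⁻¹.
C_ss = Q C_in/(Q + kV) = 2.2358 g/L; C(t) = C_ss + (C₀ − C_ss) e^(−a t).
C(17.9) = 2.2358 + (-2.2358)·e^(−0.15490·17.9) = 2.2358 + (-2.2358)·0.062489 = 2.0961 g/L.

2.10 g/L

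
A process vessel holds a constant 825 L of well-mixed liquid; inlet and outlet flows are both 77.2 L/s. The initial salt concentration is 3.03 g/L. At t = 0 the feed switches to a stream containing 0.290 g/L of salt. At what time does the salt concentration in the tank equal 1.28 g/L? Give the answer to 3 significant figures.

Unsteady species balance (constant V, well mixed): V dC/dt = Q(C_in − C), so τ = V/Q = 10.687 s.
C(t) = C_in + (C₀ − C_in) e^(−t/τ). Set C = 1.28 and solve for t:
e^(−t/τ) = (C − C_in)/(C₀ − C_in) = (1.28 − 0.290)/(3.03 − 0.290) = 0.36131
t = −τ ln(…) = 10.687 × 1.0180 = 10.879 s.

10.9 s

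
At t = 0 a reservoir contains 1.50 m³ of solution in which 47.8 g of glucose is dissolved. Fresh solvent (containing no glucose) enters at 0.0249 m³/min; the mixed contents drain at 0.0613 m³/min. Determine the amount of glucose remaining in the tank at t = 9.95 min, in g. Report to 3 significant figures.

Let m(t) be the amount of glucose. Volume: V(t) = V₀ + (Q_in − Q_out) t = 1.50 − 0.036400 t; V(9.95) = 1.1378 m³.
No glucose enters, so dm/dt = −Q_out · (m/V).
Separate: dm/m = −Q_out dt/V(t) ⇒ ln(m/m₀) = −(Q_out/(Q_in−Q_out)) ln(V/V₀).
m = m₀ (V₀/V)^(Q_out/(Q_in−Q_out)) = 47.8 × (1.50/1.1378)^(-1.6841) = 30.013 g.

30.0 g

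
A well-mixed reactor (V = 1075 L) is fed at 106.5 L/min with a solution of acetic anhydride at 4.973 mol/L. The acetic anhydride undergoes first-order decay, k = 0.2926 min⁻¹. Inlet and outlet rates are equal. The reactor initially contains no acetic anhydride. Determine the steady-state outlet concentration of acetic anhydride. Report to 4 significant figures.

Accumulation = in − out − consumed: V dC/dt = Q C_in − Q C − k V C.
At steady state: 0 = Q C_in − (Q + kV) C_ss, so C_ss = Q C_in/(Q + kV).
C_ss = 106.5·4.973/(106.5 + 0.2926·1075) = 529.625/421.045 = 1.25788 mol/L.

1.258 mol/L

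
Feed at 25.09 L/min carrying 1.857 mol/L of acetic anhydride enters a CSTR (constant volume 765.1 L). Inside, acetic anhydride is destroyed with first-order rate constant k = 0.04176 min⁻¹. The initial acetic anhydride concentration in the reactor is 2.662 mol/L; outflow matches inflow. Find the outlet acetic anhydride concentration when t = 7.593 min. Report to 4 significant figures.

V dC/dt = Q(C_in − C) − k V C.
dC/dt = (Q/V) C_in − (Q/V + k) C; effective rate a = Q/V + k = 0.0327931 + 0.04176 = 0.0745531 min⁻¹.
C_ss = Q C_in/(Q + kV) = 0.816824 mol/L; C(t) = C_ss + (C₀ − C_ss) e^(−a t).
C(7.593) = 0.816824 + (1.84518)·e^(−0.0745531·7.593) = 0.816824 + (1.84518)·0.567746 = 1.86441 mol/L.

1.864 mol/L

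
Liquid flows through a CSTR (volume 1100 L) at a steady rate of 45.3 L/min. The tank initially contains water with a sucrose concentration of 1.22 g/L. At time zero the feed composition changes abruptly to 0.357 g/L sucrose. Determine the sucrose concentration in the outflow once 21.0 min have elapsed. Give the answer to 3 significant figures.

Accumulation = in − out for the solute gives V dC/dt = Q(C_in − C).
Rewrite as dC/dt + C/τ = C_in/τ, τ = V/Q = 24.283 min.
This is linear first-order; C(t) = C_in + (C₀ − C_in) e^(−t/τ).
C(21.0) = 0.357 + (1.22 − 0.357)·e^(−21.0/24.283) = 0.357 + (0.86300)·0.42113 = 0.72043 g/L.

0.720 g/L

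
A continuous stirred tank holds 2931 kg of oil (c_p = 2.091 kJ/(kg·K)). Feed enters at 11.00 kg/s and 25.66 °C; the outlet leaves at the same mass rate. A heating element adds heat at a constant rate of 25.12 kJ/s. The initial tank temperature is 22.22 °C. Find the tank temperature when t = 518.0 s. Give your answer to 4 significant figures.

Heat balance on the well-mixed liquid: M c_p dT/dt = ṁ c_p (T_in − T) + 25.12.
Rearrange: dT/dt = (T_ss − T)/τ with τ = M/ṁ = 266.455 s and T_ss = T_in + Q̇/(ṁ c_p) = 26.7521 °C.
Integrating: T(t) = T_ss + (T₀ − T_ss) e^(−t/τ).
T(518.0) = 26.7521 + (-4.53213)·e^(−518.0/266.455) = 26.7521 + (-4.53213)·0.143124 = 26.1035 °C.

26.10 °C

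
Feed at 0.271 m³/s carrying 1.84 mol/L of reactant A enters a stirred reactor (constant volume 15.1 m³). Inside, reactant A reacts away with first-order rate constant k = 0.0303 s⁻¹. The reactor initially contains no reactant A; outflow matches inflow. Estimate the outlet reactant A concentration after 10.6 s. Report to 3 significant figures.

Species balance: V dC/dt = Q C_in − Q C − k V C.
dC/dt = (Q/V) C_in − (Q/V + k) C; effective rate a = Q/V + k = 0.017947 + 0.0303 = 0.048247 s⁻¹.
C_ss = Q C_in/(Q + kV) = 0.68445 mol/L; C(t) = C_ss + (C₀ − C_ss) e^(−a t).
C(10.6) = 0.68445 + (-0.68445)·e^(−0.048247·10.6) = 0.68445 + (-0.68445)·0.59964 = 0.27402 mol/L.

0.274 mol/L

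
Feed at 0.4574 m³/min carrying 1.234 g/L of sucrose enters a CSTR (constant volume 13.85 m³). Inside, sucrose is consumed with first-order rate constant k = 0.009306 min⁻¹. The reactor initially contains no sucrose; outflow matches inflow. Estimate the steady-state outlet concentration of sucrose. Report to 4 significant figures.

0.9627 g/L

V dC/dt = Q(C_in − C) − k V C.
At steady state: 0 = Q C_in − (Q + kV) C_ss, so C_ss = Q C_in/(Q + kV).
C_ss = 0.4574·1.234/(0.4574 + 0.009306·13.85) = 0.564432/0.586288 = 0.962721 g/L.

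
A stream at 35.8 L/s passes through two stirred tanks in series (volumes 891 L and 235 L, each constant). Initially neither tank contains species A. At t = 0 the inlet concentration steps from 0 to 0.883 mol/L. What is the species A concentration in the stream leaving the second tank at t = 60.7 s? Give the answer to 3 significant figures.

0.778 mol/L

Species balance on tank i: dCᵢ/dt = (Cᵢ₋₁ − Cᵢ)/τᵢ with τᵢ = Vᵢ/Q.
τ₁ = 891/35.8 = 24.888 s; τ₂ = 235/35.8 = 6.5642 s.
Tank 1: C₁ = C_in(1 − e^(−t/τ₁)). Tank 2 (τ₁ ≠ τ₂): C₂ = C_in[1 − (τ₁ e^(−t/τ₁) − τ₂ e^(−t/τ₂))/(τ₁ − τ₂)].
At t = 60.7: e^(−t/τ₁) = 0.087257, e^(−t/τ₂) = 9.6394e-05.
C₂ = 0.883·[1 − (24.888·0.087257 − 6.5642·9.6394e-05)/(18.324)] = 0.883·0.88152 = 0.77838 mol/L.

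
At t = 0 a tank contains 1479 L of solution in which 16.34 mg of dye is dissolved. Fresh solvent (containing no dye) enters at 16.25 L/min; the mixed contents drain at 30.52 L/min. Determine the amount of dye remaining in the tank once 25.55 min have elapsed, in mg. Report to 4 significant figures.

8.920 mg

Total volume: dV/dt = Q_in − Q_out = -14.2700 L/min, so V(t) = 1479 − 14.2700 t and V(25.55) = 1114.40 L.
Solute balance: dm/dt = 0 − Q_out C = −Q_out m/V(t).
dm/m = −Q_out dt/(V₀ − 14.2700 t); integrating gives ln(m/m₀) = −(Q_out/(Q_in−Q_out)) ln(V/V₀).
m = m₀ (V₀/V)^(Q_out/(Q_in−Q_out)) = 16.34 × (1479/1114.40)^(-2.13875) = 8.91955 mg.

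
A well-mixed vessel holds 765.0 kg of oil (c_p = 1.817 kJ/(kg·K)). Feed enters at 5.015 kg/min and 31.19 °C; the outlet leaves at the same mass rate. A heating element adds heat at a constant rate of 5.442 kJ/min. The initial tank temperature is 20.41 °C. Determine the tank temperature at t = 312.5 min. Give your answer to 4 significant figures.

M c_p dT/dt = ṁ c_p (T_in − T) + Q̇.
τ = M/ṁ = 152.542 min; T_ss = T_in + Q̇/(ṁ c_p) = 31.19 + 5.442/(5.015·1.817) = 31.7872 °C.
T approaches T_ss exponentially: T(t) = T_ss + (T₀ − T_ss) e^(−t/τ).
T(312.5) = 31.7872 + (-11.3772)·e^(−312.5/152.542) = 31.7872 + (-11.3772)·0.128914 = 30.3205 °C.

30.32 °C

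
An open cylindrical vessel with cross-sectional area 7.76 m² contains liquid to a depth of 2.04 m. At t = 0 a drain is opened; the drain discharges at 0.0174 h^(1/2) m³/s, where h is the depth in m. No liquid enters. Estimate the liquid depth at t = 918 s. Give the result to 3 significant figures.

Accumulation of liquid (constant cross-section A): A dh/dt = −0.0174 √h.
Separate and integrate: 2(√h − √h₀) = −(0.0174/A) t.
√h = √2.04 − 0.0174·918/(2·7.76) = 1.4283 − 1.0292 = 0.39908.
h = 0.39908² = 0.15927 m.

0.159 m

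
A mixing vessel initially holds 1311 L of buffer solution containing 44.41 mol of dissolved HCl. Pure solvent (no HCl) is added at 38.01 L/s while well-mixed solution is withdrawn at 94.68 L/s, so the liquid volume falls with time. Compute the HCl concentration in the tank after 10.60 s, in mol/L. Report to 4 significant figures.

0.02246 mol/L

Let m(t) be the amount of HCl. Volume: V(t) = V₀ + (Q_in − Q_out) t = 1311 − 56.6700 t; V(10.60) = 710.298 L.
No HCl enters, so dm/dt = −Q_out · (m/V).
dm/m = −Q_out dt/(V₀ − 56.6700 t); integrating gives ln(m/m₀) = −(Q_out/(Q_in−Q_out)) ln(V/V₀).
m = m₀ (V₀/V)^(Q_out/(Q_in−Q_out)) = 44.41 × (1311/710.298)^(-1.67073) = 15.9513 mol.
C = m/V = 15.9513/710.298 = 0.0224572 mol/L.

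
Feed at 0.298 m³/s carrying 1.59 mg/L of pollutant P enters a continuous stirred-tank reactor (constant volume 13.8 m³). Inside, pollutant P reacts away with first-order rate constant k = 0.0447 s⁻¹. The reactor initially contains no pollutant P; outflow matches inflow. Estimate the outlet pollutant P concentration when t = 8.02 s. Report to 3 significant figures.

V dC/dt = Q(C_in − C) − k V C.
This is linear with rate a = Q/V + k = 0.066294 s⁻¹.
C_ss = Q C_in/(Q + kV) = 0.51792 mg/L; C(t) = C_ss + (C₀ − C_ss) e^(−a t).
C(8.02) = 0.51792 + (-0.51792)·e^(−0.066294·8.02) = 0.51792 + (-0.51792)·0.58762 = 0.21358 mg/L.

0.214 mg/L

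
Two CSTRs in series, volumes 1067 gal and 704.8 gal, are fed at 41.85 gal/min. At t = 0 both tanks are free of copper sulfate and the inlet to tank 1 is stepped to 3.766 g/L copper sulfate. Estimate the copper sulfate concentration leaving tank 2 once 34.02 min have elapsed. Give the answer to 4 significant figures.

1.817 g/L

Species balance on tank i: dCᵢ/dt = (Cᵢ₋₁ − Cᵢ)/τᵢ with τᵢ = Vᵢ/Q.
τ₁ = 1067/41.85 = 25.4958 min; τ₂ = 704.8/41.85 = 16.8411 min.
Tank 1: C₁ = C_in(1 − e^(−t/τ₁)). Tank 2 (τ₁ ≠ τ₂): C₂ = C_in[1 − (τ₁ e^(−t/τ₁) − τ₂ e^(−t/τ₂))/(τ₁ − τ₂)].
At t = 34.02: e^(−t/τ₁) = 0.263333, e^(−t/τ₂) = 0.132648.
C₂ = 3.766·[1 − (25.4958·0.263333 − 16.8411·0.132648)/(8.65472)] = 3.766·0.482369 = 1.81660 g/L.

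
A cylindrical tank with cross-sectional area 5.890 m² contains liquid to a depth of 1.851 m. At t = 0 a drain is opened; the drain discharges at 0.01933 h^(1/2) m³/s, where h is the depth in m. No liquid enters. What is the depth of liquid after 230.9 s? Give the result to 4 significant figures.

A dh/dt = −Q_out = −0.01933 √h.
Separate and integrate: 2(√h − √h₀) = −(0.01933/A) t.
√h = √1.851 − 0.01933·230.9/(2·5.890) = 1.36051 − 0.378888 = 0.981627.
h = 0.981627² = 0.963591 m.

0.9636 m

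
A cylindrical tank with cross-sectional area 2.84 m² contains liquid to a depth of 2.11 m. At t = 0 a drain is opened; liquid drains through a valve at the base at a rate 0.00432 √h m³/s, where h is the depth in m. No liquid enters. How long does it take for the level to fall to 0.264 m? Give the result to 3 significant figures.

1230 s

With no inflow, A dh/dt = −0.00432 √h.
∫ h^(−1/2) dh = −(0.00432/A) ∫ dt, giving 2√h = 2√h₀ − (0.00432/A) t.
t = 2A(√h₀ − √h)/0.00432 = 2·2.84·(√2.11 − √0.264)/0.00432
  = 5.6800 × (1.4526 − 0.51381) / 0.00432 = 1234.3 s.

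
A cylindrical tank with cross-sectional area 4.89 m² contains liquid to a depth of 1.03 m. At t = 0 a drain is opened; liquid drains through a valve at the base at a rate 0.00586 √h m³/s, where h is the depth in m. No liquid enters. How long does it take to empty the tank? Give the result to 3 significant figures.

With no inflow, A dh/dt = −0.00586 √h.
This is separable: 2 d(√h)/dt = −0.00586/A, so √h = √h₀ − (0.00586/(2A)) t.
Tank is empty when √h = 0: t_empty = 2A√h₀/0.00586.
t_empty = 2·4.89·√1.03/0.00586 = 9.7800·1.0149/0.00586 = 1693.8 s.

1690 s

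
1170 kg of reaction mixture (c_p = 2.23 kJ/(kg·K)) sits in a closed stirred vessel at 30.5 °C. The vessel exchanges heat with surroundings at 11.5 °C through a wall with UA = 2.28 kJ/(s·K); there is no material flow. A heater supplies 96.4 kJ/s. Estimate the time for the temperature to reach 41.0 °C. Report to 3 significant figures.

686 s

Unsteady energy balance on the tank contents: M c_p dT/dt = −UA(T − T_amb) + Q̇.
τ = M c_p/UA = 1144.3 s; T_ss = T_amb + Q̇/UA = 11.5 + 96.4/2.28 = 53.781 °C.
T(t) = T_ss + (T₀ − T_ss)e^(−t/τ); set T = 41.0:
t = −τ ln[(T − T_ss)/(T₀ − T_ss)] = −1144.3 · ln(0.54898) = 686.25 s.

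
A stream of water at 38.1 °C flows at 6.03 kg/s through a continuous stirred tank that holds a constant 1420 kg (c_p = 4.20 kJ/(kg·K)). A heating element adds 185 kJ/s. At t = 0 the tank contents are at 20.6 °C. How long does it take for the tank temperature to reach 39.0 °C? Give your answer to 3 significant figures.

M c_p dT/dt = ṁ c_p (T_in − T) + Q̇.
τ = M/ṁ = 235.49 s; T_ss = T_in + Q̇/(ṁ c_p) = 45.405 °C.
T(t) = T_ss + (T₀ − T_ss) e^(−t/τ). Set T = 39.0:
e^(−t/τ) = (39.0 − 45.405)/(20.6 − 45.405) = 0.25821
t = −235.49 · ln(0.25821) = 318.85 s.

319 s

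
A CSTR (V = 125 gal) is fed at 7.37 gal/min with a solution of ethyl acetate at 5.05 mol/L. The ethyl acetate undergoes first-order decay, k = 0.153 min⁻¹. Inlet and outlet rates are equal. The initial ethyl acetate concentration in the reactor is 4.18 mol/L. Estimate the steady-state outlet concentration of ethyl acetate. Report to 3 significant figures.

Accumulation = in − out − consumed: V dC/dt = Q C_in − Q C − k V C.
At steady state: 0 = Q C_in − (Q + kV) C_ss, so C_ss = Q C_in/(Q + kV).
C_ss = 7.37·5.05/(7.37 + 0.153·125) = 37.218/26.495 = 1.4047 mol/L.

1.40 mol/L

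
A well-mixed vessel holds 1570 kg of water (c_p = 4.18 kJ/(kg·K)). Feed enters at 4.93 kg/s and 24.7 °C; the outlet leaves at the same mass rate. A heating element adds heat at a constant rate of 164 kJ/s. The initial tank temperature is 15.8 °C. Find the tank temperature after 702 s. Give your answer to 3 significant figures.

Unsteady energy balance on the tank contents: M c_p dT/dt = ṁ c_p (T_in − T) + 164.
Rearrange: dT/dt = (T_ss − T)/τ with τ = M/ṁ = 318.46 s and T_ss = T_in + Q̇/(ṁ c_p) = 32.658 °C.
T approaches T_ss exponentially: T(t) = T_ss + (T₀ − T_ss) e^(−t/τ).
T(702) = 32.658 + (-16.858)·e^(−702/318.46) = 32.658 + (-16.858)·0.11032 = 30.798 °C.

30.8 °C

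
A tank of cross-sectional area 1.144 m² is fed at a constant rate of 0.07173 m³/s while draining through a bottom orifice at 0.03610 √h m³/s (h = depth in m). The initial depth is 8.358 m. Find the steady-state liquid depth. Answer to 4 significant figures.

Level balance: A dh/dt = 0.07173 − 0.03610 √h. Setting dh/dt = 0:
Q_in = 0.03610 √h_ss ⇒ √h_ss = 0.07173/0.03610 = 1.98698.
h_ss = 1.98698² = 3.94809 m. (Since h₀ = 8.358 m > h_ss, the level will fall toward this value.)

3.948 m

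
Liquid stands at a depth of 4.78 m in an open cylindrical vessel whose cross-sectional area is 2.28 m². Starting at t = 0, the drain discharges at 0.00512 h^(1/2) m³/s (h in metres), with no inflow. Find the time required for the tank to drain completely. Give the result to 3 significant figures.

With no inflow, A dh/dt = −0.00512 √h.
∫ h^(−1/2) dh = −(0.00512/A) ∫ dt, giving 2√h = 2√h₀ − (0.00512/A) t.
Set h = 0: 2√h₀ = (0.00512/A) t_empty ⇒ t_empty = 2A√h₀/0.00512.
t_empty = 2·2.28·√4.78/0.00512 = 4.5600·2.1863/0.00512 = 1947.2 s.

1950 s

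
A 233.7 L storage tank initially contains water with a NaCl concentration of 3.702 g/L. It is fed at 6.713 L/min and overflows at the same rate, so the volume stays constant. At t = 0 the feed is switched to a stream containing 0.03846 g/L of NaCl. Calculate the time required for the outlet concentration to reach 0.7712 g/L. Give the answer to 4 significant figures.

56.03 min

Species balance: V dC/dt = Q(C_in − C) ⇒ τ = V/Q = 34.8130 min.
C(t) = C_in + (C₀ − C_in) e^(−t/τ). Set C = 0.7712 and solve for t:
e^(−t/τ) = (C − C_in)/(C₀ − C_in) = (0.7712 − 0.03846)/(3.702 − 0.03846) = 0.200009
t = −τ ln(…) = 34.8130 × 1.60939 = 56.0279 min.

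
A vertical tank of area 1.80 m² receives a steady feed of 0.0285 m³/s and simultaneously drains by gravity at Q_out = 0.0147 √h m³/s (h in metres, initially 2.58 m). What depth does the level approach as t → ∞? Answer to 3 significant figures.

Level balance: A dh/dt = 0.0285 − 0.0147 √h. Setting dh/dt = 0:
Q_in = 0.0147 √h_ss ⇒ √h_ss = 0.0285/0.0147 = 1.9388.
h_ss = 1.9388² = 3.7589 m. (Since h₀ = 2.58 m < h_ss, the level will rise toward this value.)

3.76 m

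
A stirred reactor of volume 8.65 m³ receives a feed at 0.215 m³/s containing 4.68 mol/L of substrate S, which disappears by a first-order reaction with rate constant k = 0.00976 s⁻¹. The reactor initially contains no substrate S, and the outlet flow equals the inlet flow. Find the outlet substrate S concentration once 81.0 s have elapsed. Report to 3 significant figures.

V dC/dt = Q(C_in − C) − k V C.
This is linear with rate a = Q/V + k = 0.034615 s⁻¹.
C_ss = Q C_in/(Q + kV) = 3.3605 mol/L; C(t) = C_ss + (C₀ − C_ss) e^(−a t).
C(81.0) = 3.3605 + (-3.3605)·e^(−0.034615·81.0) = 3.3605 + (-3.3605)·0.060576 = 3.1569 mol/L.

3.16 mol/L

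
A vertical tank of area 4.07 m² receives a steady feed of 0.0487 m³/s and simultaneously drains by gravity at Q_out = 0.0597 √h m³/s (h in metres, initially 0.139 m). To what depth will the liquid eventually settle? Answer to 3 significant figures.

Unsteady balance on liquid volume: A dh/dt = Q_in − 0.0597 √h. At steady state dh/dt = 0:
Q_in = 0.0597 √h_ss ⇒ √h_ss = 0.0487/0.0597 = 0.81575.
h_ss = 0.81575² = 0.66544 m. (Since h₀ = 0.139 m < h_ss, the level will rise toward this value.)

0.665 m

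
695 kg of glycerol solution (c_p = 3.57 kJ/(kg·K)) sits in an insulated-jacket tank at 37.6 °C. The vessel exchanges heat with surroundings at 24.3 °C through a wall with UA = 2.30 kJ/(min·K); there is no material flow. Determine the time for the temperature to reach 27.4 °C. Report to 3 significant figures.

1570 min

M c_p dT/dt = −UA(T − T_amb).
τ = M c_p/UA = 1078.8 min; T_ss = T_amb = 24.300 °C.
T(t) = T_ss + (T₀ − T_ss)e^(−t/τ); set T = 27.4:
t = −τ ln[(T − T_ss)/(T₀ − T_ss)] = −1078.8 · ln(0.23308) = 1571.1 min.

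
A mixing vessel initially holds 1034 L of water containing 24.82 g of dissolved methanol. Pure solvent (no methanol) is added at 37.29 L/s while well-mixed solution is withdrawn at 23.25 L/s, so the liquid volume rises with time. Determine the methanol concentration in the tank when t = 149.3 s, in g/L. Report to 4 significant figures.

Let m(t) be the amount of methanol. Volume: V(t) = V₀ + (Q_in − Q_out) t = 1034 + 14.0400 t; V(149.3) = 3130.17 L.
Species balance (pure solvent in): dm/dt = −Q_out · m/V(t).
dm/m = −Q_out dt/(V₀ + 14.0400 t); integrating gives ln(m/m₀) = −(Q_out/(Q_in−Q_out)) ln(V/V₀).
m = m₀ (V₀/V)^(Q_out/(Q_in−Q_out)) = 24.82 × (1034/3130.17)^(1.65598) = 3.96456 g.
C = m/V = 3.96456/3130.17 = 0.00126656 g/L.

0.001267 g/L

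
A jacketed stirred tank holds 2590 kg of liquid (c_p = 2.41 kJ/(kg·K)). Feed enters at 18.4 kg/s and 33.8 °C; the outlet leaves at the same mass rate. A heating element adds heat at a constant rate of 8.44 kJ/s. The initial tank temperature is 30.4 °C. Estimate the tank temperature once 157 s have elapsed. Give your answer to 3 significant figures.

32.8 °C

M c_p dT/dt = ṁ c_p (T_in − T) + Q̇.
Rearrange: dT/dt = (T_ss − T)/τ with τ = M/ṁ = 140.76 s and T_ss = T_in + Q̇/(ṁ c_p) = 33.990 °C.
This is linear first-order; T(t) = T_ss + (T₀ − T_ss) e^(−t/τ).
T(157) = 33.990 + (-3.5903)·e^(−157/140.76) = 33.990 + (-3.5903)·0.32780 = 32.813 °C.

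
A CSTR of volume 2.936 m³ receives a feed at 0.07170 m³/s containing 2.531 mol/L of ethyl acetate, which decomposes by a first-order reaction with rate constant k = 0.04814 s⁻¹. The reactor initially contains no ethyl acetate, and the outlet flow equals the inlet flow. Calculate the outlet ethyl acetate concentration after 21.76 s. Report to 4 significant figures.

Accumulation = in − out − consumed: V dC/dt = Q C_in − Q C − k V C.
This is linear with rate a = Q/V + k = 0.0725610 s⁻¹.
C_ss = Q C_in/(Q + kV) = 0.851828 mol/L; C(t) = C_ss + (C₀ − C_ss) e^(−a t).
C(21.76) = 0.851828 + (-0.851828)·e^(−0.0725610·21.76) = 0.851828 + (-0.851828)·0.206196 = 0.676185 mol/L.

0.6762 mol/L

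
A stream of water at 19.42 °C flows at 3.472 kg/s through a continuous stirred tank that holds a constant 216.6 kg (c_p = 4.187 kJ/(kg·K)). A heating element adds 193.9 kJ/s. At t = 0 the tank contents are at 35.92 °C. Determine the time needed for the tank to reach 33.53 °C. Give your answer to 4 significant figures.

87.97 s

Unsteady energy balance on the tank contents: M c_p dT/dt = ṁ c_p (T_in − T) + 193.9.
τ = M/ṁ = 62.3848 s; T_ss = T_in + Q̇/(ṁ c_p) = 32.7581 °C.
T(t) = T_ss + (T₀ − T_ss) e^(−t/τ). Set T = 33.53:
e^(−t/τ) = (33.53 − 32.7581)/(35.92 − 32.7581) = 0.244117
t = −62.3848 · ln(0.244117) = 87.9693 s.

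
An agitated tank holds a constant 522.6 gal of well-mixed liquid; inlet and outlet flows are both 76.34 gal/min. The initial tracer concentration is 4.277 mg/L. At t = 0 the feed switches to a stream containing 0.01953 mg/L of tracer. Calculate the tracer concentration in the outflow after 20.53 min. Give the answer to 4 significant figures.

0.2317 mg/L

Transient balance on the dissolved component: V dC/dt = Q(C_in − C).
Rewrite as dC/dt + C/τ = C_in/τ, τ = V/Q = 6.84569 min.
Integrating: C(t) = C_in + (C₀ − C_in) e^(−t/τ).
C(20.53) = 0.01953 + (4.277 − 0.01953)·e^(−20.53/6.84569) = 0.01953 + (4.25747)·0.0498385 = 0.231716 mg/L.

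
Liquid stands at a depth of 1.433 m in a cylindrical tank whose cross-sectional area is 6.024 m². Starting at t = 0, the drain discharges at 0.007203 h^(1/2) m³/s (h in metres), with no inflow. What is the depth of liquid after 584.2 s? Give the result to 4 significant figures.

A dh/dt = −Q_out = −0.007203 √h.
Separate and integrate: 2(√h − √h₀) = −(0.007203/A) t.
√h = √1.433 − 0.007203·584.2/(2·6.024) = 1.19708 − 0.349269 = 0.847811.
h = 0.847811² = 0.718783 m.

0.7188 m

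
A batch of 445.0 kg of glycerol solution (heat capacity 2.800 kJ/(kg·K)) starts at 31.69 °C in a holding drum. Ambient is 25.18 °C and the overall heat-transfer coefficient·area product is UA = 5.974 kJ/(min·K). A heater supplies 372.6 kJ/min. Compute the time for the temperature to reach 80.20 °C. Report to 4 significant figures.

423.0 min

M c_p dT/dt = −UA(T − T_amb) + Q̇.
τ = M c_p/UA = 208.570 min; T_ss = T_amb + Q̇/UA = 25.18 + 372.6/5.974 = 87.5503 °C.
T(t) = T_ss + (T₀ − T_ss)e^(−t/τ); set T = 80.20:
t = −τ ln[(T − T_ss)/(T₀ − T_ss)] = −208.570 · ln(0.131583) = 423.005 min.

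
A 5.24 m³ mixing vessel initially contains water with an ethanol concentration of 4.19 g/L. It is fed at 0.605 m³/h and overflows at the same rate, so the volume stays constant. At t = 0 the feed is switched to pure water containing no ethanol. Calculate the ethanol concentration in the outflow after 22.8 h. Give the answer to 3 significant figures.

Unsteady species balance (constant V, well mixed): V dC/dt = Q(C_in − C).
Rewrite as dC/dt + C/τ = C_in/τ, τ = V/Q = 8.6612 h.
This is linear first-order; C(t) = C_in + (C₀ − C_in) e^(−t/τ).
C(22.8) = 0 + (4.19 − 0)·e^(−22.8/8.6612) = 0 + (4.1900)·0.071903 = 0.30127 g/L.

0.301 g/L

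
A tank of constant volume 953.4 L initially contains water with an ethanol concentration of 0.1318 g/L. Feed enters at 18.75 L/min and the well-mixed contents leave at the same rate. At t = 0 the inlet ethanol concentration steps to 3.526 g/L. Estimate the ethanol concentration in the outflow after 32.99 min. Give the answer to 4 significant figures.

Transient balance on the dissolved component: V dC/dt = Q(C_in − C).
Time constant τ = V/Q = 953.4/18.75 = 50.8480 min.
Integrating: C(t) = C_in + (C₀ − C_in) e^(−t/τ).
C(32.99) = 3.526 + (0.1318 − 3.526)·e^(−32.99/50.8480) = 3.526 + (-3.39420)·0.522674 = 1.75194 g/L.

1.752 g/L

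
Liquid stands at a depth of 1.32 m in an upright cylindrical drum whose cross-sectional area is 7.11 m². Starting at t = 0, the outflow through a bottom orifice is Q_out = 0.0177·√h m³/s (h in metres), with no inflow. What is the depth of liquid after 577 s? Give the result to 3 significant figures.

0.186 m

Volume balance on the tank: A dh/dt = −0.0177 √h.
∫ h^(−1/2) dh = −(0.0177/A) ∫ dt, giving 2√h = 2√h₀ − (0.0177/A) t.
√h = √1.32 − 0.0177·577/(2·7.11) = 1.1489 − 0.71821 = 0.43071.
h = 0.43071² = 0.18551 m.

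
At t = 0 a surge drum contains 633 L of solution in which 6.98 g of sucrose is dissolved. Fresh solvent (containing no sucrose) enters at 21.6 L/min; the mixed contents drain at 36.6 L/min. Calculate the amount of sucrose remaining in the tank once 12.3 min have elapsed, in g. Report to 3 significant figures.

Total volume: dV/dt = Q_in − Q_out = -15.000 L/min, so V(t) = 633 − 15.000 t and V(12.3) = 448.50 L.
Species balance (pure solvent in): dm/dt = −Q_out · m/V(t).
dm/m = −Q_out dt/(V₀ − 15.000 t); integrating gives ln(m/m₀) = −(Q_out/(Q_in−Q_out)) ln(V/V₀).
m = m₀ (V₀/V)^(Q_out/(Q_in−Q_out)) = 6.98 × (633/448.50)^(-2.4400) = 3.0111 g.

3.01 g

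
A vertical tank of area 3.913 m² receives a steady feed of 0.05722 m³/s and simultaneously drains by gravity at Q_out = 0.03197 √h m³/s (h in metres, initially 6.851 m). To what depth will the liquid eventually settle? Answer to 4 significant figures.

3.203 m

Level balance: A dh/dt = 0.05722 − 0.03197 √h. Setting dh/dt = 0:
Q_in = 0.03197 √h_ss ⇒ √h_ss = 0.05722/0.03197 = 1.78980.
h_ss = 1.78980² = 3.20339 m. (Since h₀ = 6.851 m > h_ss, the level will fall toward this value.)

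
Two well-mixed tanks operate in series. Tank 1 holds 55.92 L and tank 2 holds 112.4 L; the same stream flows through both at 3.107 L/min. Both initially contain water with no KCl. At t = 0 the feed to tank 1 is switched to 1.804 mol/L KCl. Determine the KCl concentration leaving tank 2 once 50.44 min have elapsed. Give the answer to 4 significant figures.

1.022 mol/L

Each tank obeys Vᵢ dCᵢ/dt = Q(Cᵢ₋₁ − Cᵢ), so τᵢ = Vᵢ/Q.
τ₁ = 55.92/3.107 = 17.9981 min; τ₂ = 112.4/3.107 = 36.1764 min.
Tank 1: C₁ = C_in(1 − e^(−t/τ₁)). Tank 2 (τ₁ ≠ τ₂): C₂ = C_in[1 − (τ₁ e^(−t/τ₁) − τ₂ e^(−t/τ₂))/(τ₁ − τ₂)].
At t = 50.44: e^(−t/τ₁) = 0.0606568, e^(−t/τ₂) = 0.248012.
C₂ = 1.804·[1 − (17.9981·0.0606568 − 36.1764·0.248012)/(-18.1783)] = 1.804·0.566491 = 1.02195 mol/L.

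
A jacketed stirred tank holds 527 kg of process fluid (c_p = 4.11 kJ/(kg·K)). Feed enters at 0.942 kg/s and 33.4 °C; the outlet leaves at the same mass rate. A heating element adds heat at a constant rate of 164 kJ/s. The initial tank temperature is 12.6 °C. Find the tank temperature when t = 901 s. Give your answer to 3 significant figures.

63.1 °C

M c_p dT/dt = ṁ c_p (T_in − T) + Q̇.
Rearrange: dT/dt = (T_ss − T)/τ with τ = M/ṁ = 559.45 s and T_ss = T_in + Q̇/(ṁ c_p) = 75.760 °C.
Solution: T(t) = T_ss + (T₀ − T_ss) e^(−t/τ).
T(901) = 75.760 + (-63.160)·e^(−901/559.45) = 75.760 + (-63.160)·0.19978 = 63.141 °C.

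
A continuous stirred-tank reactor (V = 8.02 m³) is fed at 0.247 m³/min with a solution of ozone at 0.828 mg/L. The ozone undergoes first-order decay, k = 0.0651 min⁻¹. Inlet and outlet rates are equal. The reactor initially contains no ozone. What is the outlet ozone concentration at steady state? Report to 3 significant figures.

0.266 mg/L

V dC/dt = Q(C_in − C) − k V C.
At steady state: 0 = Q C_in − (Q + kV) C_ss, so C_ss = Q C_in/(Q + kV).
C_ss = 0.247·0.828/(0.247 + 0.0651·8.02) = 0.20452/0.76910 = 0.26592 mg/L.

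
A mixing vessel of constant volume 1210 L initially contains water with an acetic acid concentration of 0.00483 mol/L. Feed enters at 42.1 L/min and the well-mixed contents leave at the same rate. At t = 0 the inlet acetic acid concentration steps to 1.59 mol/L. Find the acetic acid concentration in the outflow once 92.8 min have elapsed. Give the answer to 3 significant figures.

Species balance on the tank: V dC/dt = Q(C_in − C).
So dC/dt = (C_in − C)/τ with τ = V/Q = 1210/42.1 = 28.741 min.
Integrating: C(t) = C_in + (C₀ − C_in) e^(−t/τ).
C(92.8) = 1.59 + (0.00483 − 1.59)·e^(−92.8/28.741) = 1.59 + (-1.5852)·0.039604 = 1.5272 mol/L.

1.53 mol/L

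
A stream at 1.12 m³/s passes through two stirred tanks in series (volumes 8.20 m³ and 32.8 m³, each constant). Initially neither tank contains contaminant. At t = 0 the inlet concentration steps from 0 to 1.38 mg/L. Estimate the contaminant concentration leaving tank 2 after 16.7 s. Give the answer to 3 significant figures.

0.387 mg/L

Each tank obeys Vᵢ dCᵢ/dt = Q(Cᵢ₋₁ − Cᵢ), so τᵢ = Vᵢ/Q.
τ₁ = 8.20/1.12 = 7.3214 s; τ₂ = 32.8/1.12 = 29.286 s.
Tank 1: C₁ = C_in(1 − e^(−t/τ₁)). Tank 2 (τ₁ ≠ τ₂): C₂ = C_in[1 − (τ₁ e^(−t/τ₁) − τ₂ e^(−t/τ₂))/(τ₁ − τ₂)].
At t = 16.7: e^(−t/τ₁) = 0.10218, e^(−t/τ₂) = 0.56539.
C₂ = 1.38·[1 − (7.3214·0.10218 − 29.286·0.56539)/(-21.964)] = 1.38·0.28021 = 0.38669 mg/L.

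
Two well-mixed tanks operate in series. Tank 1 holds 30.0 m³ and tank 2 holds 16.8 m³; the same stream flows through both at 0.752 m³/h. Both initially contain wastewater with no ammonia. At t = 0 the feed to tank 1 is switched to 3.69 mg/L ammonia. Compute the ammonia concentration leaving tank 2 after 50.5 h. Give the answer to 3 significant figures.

Species balance on tank i: dCᵢ/dt = (Cᵢ₋₁ − Cᵢ)/τᵢ with τᵢ = Vᵢ/Q.
τ₁ = 30.0/0.752 = 39.894 h; τ₂ = 16.8/0.752 = 22.340 h.
Tank 1: C₁ = C_in(1 − e^(−t/τ₁)). Tank 2 (τ₁ ≠ τ₂): C₂ = C_in[1 − (τ₁ e^(−t/τ₁) − τ₂ e^(−t/τ₂))/(τ₁ − τ₂)].
At t = 50.5: e^(−t/τ₁) = 0.28199, e^(−t/τ₂) = 0.10430.
C₂ = 3.69·[1 − (39.894·0.28199 − 22.340·0.10430)/(17.553)] = 3.69·0.49185 = 1.8149 mg/L.

1.81 mg/L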